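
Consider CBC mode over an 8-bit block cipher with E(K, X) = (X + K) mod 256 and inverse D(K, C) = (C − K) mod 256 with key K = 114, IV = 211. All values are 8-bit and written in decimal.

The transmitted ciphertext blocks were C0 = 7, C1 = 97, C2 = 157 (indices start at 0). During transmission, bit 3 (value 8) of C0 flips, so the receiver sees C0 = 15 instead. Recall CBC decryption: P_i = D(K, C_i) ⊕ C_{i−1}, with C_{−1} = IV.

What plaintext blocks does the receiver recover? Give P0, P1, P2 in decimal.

Only C0 changed, to 15. In CBC, a change in C_i garbles P_i and flips the same bit in P_{i+1}. Decrypting the received ciphertext:
P0: D(K, 15) = 157; 157 ⊕ 211 = 78.
P1: D(K, 97) = 239; 239 ⊕ 15 = 224.
P2: D(K, 157) = 43; 43 ⊕ 97 = 74.
Blocks that differ from the original plaintext: P0, P1.

P0 = 78, P1 = 224, P2 = 74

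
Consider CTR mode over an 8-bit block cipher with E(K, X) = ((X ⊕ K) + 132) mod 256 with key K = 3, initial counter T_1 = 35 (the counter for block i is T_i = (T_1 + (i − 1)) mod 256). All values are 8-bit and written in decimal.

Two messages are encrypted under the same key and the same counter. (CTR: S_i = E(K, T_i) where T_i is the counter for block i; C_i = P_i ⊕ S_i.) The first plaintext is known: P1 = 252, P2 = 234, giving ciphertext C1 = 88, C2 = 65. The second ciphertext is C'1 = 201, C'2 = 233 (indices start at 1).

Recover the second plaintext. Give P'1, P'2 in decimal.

P'1 = 109, P'2 = 66

In CTR with a reused counter, both messages share the same keystream S_i, so C_i ⊕ C'_i = P_i ⊕ P'_i and thus P'_i = P_i ⊕ C_i ⊕ C'_i.
P'1: 252 ⊕ 88 ⊕ 201 = 109.
P'2: 234 ⊕ 65 ⊕ 233 = 66.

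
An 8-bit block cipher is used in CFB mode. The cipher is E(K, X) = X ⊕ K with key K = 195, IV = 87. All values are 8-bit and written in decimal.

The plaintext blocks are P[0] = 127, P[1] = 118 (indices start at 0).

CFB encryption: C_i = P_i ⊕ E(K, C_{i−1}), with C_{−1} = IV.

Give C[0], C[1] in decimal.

C[0] = 235, C[1] = 94

C[0]: E(K, 87) = 148; 127 ⊕ 148 = 235.
C[1]: E(K, 235) = 40; 118 ⊕ 40 = 94.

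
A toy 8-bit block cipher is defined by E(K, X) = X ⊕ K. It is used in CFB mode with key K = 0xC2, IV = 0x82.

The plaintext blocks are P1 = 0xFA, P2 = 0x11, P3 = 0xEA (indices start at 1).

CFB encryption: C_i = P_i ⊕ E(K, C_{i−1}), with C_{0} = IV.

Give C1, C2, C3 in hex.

C1: E(K, 0x82) = 0x40; 0xFA ⊕ 0x40 = 0xBA.
C2: E(K, 0xBA) = 0x78; 0x11 ⊕ 0x78 = 0x69.
C3: E(K, 0x69) = 0xAB; 0xEA ⊕ 0xAB = 0x41.

C1 = 0xBA, C2 = 0x69, C3 = 0x41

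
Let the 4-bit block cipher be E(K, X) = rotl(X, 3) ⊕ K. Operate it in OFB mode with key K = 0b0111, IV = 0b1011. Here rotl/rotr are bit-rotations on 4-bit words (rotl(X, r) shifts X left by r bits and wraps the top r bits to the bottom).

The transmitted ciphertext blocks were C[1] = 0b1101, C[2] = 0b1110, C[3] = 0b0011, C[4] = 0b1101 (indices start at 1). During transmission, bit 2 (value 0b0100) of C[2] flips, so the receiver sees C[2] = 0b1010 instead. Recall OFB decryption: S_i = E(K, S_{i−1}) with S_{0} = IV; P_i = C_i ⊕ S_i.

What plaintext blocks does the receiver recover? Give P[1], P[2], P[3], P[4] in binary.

Only C[2] changed, to 0b1010. In OFB, a change in C_i flips the same bit in P_i only; the keystream is unaffected. Decrypting the received ciphertext:
P[1]: S = E(K, 0b1011) = 0b1010; 0b1101 ⊕ 0b1010 = 0b0111.
P[2]: S = E(K, 0b1010) = 0b0010; 0b1010 ⊕ 0b0010 = 0b1000.
P[3]: S = E(K, 0b0010) = 0b0110; 0b0011 ⊕ 0b0110 = 0b0101.
P[4]: S = E(K, 0b0110) = 0b0100; 0b1101 ⊕ 0b0100 = 0b1001.
Blocks that differ from the original plaintext: P[2].

P[1] = 0b0111, P[2] = 0b1000, P[3] = 0b0101, P[4] = 0b1001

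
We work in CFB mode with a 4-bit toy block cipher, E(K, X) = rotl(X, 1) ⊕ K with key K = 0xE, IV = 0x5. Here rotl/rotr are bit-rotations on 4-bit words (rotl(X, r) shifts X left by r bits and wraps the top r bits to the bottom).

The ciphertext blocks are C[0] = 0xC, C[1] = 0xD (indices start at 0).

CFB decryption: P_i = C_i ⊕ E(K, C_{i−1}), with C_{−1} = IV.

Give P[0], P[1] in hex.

P[0] = 0x8, P[1] = 0xA

P[0]: E(K, 0x5) = 0x4; 0xC ⊕ 0x4 = 0x8.
P[1]: E(K, 0xC) = 0x7; 0xD ⊕ 0x7 = 0xA.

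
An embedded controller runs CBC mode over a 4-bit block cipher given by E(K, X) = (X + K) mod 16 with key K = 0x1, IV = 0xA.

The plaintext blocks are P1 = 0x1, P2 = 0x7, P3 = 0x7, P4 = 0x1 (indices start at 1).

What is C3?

CBC encryption: C_i = E(K, P_i ⊕ C_{i−1}), with C_{0} = IV.
C1: P1 ⊕ 0xA = 0xB; E(K, 0xB) = 0xC.
C2: P2 ⊕ 0xC = 0xB; E(K, 0xB) = 0xC.
C3: P3 ⊕ 0xC = 0xB; E(K, 0xB) = 0xC.

C3 = 0xC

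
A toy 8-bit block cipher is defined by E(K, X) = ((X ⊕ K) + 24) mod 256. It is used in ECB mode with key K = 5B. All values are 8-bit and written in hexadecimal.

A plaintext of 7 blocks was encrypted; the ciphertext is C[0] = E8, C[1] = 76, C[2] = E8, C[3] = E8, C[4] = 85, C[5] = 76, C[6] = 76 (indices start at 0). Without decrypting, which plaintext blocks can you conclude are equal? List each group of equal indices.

P[0] = P[2] = P[3]; P[1] = P[5] = P[6]

ECB encrypts each block independently with the same key, so equal ciphertext blocks imply equal plaintext blocks.
C[0] = C[2] = C[3] = E8, so P[0] = P[2] = P[3].
C[1] = C[5] = C[6] = 76, so P[1] = P[5] = P[6].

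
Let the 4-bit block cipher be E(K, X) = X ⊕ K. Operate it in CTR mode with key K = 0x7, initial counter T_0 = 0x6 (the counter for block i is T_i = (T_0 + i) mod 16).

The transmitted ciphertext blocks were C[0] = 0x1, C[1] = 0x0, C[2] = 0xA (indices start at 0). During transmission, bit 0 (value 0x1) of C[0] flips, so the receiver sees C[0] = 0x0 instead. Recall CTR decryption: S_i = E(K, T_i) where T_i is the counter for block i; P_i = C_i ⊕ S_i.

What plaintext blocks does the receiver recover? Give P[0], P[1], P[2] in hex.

Only C[0] changed, to 0x0. In CTR, a change in C_i flips the same bit in P_i only; the keystream is unaffected. Decrypting the received ciphertext:
P[0]: T = 0x6, S = E(K, T) = 0x1; 0x0 ⊕ 0x1 = 0x1.
P[1]: T = 0x7, S = E(K, T) = 0x0; 0x0 ⊕ 0x0 = 0x0.
P[2]: T = 0x8, S = E(K, T) = 0xF; 0xA ⊕ 0xF = 0x5.
Blocks that differ from the original plaintext: P[0].

P[0] = 0x1, P[1] = 0x0, P[2] = 0x5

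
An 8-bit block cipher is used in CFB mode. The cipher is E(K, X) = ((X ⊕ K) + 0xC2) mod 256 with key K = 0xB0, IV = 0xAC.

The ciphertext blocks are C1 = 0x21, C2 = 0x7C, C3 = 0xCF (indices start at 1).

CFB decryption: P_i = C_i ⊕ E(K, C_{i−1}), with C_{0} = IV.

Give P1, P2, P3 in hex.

P1 = 0xFF, P2 = 0x2F, P3 = 0x41

P1: E(K, 0xAC) = 0xDE; 0x21 ⊕ 0xDE = 0xFF.
P2: E(K, 0x21) = 0x53; 0x7C ⊕ 0x53 = 0x2F.
P3: E(K, 0x7C) = 0x8E; 0xCF ⊕ 0x8E = 0x41.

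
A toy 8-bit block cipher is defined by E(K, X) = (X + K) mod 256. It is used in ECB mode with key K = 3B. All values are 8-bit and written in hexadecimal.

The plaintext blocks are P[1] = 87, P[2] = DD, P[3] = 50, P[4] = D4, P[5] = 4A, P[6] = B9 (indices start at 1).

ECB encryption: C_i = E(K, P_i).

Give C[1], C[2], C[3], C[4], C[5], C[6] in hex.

C[1] = C2, C[2] = 18, C[3] = 8B, C[4] = 0F, C[5] = 85, C[6] = F4

C[1]: E(K, 87) = C2.
C[2]: E(K, DD) = 18.
C[3]: E(K, 50) = 8B.
C[4]: E(K, D4) = 0F.
C[5]: E(K, 4A) = 85.
C[6]: E(K, B9) = F4.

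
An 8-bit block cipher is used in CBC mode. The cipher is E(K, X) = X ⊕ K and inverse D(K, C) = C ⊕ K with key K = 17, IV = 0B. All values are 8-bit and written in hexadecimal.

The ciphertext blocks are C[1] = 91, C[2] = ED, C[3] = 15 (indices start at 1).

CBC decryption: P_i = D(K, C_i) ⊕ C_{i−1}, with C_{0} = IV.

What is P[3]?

P[3] = EF

P[3]: D(K, 15) = 02; 02 ⊕ ED = EF.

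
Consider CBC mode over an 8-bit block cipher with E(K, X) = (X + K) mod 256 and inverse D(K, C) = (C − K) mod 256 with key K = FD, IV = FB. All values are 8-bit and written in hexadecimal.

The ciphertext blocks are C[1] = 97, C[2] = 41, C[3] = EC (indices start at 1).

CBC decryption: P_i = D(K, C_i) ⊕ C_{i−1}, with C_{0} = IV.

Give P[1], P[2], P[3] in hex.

P[1] = 61, P[2] = D3, P[3] = AE

P[1]: D(K, 97) = 9A; 9A ⊕ FB = 61.
P[2]: D(K, 41) = 44; 44 ⊕ 97 = D3.
P[3]: D(K, EC) = EF; EF ⊕ 41 = AE.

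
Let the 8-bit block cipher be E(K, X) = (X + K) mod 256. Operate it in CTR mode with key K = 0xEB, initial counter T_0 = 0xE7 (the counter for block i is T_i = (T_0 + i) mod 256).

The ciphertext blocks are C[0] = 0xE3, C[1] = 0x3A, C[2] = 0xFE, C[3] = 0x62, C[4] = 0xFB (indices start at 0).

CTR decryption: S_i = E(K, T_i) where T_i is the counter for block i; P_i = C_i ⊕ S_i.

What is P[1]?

P[1] = 0xE9

P[1]: T = 0xE8, S = E(K, T) = 0xD3; 0x3A ⊕ 0xD3 = 0xE9.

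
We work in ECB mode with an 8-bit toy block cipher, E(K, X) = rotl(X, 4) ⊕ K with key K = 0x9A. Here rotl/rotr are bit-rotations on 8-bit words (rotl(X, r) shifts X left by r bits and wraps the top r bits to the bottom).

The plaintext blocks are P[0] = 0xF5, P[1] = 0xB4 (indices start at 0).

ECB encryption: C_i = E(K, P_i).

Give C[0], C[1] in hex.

C[0] = 0xC5, C[1] = 0xD1

C[0]: E(K, 0xF5) = 0xC5.
C[1]: E(K, 0xB4) = 0xD1.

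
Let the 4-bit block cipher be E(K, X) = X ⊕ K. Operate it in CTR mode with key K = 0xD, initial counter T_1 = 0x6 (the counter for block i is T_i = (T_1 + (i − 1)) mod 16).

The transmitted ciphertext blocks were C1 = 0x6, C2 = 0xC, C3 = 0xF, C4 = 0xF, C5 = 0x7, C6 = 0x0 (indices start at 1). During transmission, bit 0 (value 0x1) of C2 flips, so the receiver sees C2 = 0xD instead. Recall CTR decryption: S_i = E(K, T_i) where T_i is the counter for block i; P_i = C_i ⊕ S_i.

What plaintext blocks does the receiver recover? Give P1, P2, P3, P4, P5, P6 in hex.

Only C2 changed, to 0xD. In CTR, a change in C_i flips the same bit in P_i only; the keystream is unaffected. Decrypting the received ciphertext:
P1: T = 0x6, S = E(K, T) = 0xB; 0x6 ⊕ 0xB = 0xD.
P2: T = 0x7, S = E(K, T) = 0xA; 0xD ⊕ 0xA = 0x7.
P3: T = 0x8, S = E(K, T) = 0x5; 0xF ⊕ 0x5 = 0xA.
P4: T = 0x9, S = E(K, T) = 0x4; 0xF ⊕ 0x4 = 0xB.
P5: T = 0xA, S = E(K, T) = 0x7; 0x7 ⊕ 0x7 = 0x0.
P6: T = 0xB, S = E(K, T) = 0x6; 0x0 ⊕ 0x6 = 0x6.
Blocks that differ from the original plaintext: P2.

P1 = 0xD, P2 = 0x7, P3 = 0xA, P4 = 0xB, P5 = 0x0, P6 = 0x6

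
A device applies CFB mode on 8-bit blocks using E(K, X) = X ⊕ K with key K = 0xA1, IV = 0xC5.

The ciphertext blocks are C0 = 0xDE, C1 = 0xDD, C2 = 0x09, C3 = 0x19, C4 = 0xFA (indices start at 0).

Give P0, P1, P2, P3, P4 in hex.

CFB decryption: P_i = C_i ⊕ E(K, C_{i−1}), with C_{−1} = IV.
P0: E(K, 0xC5) = 0x64; 0xDE ⊕ 0x64 = 0xBA.
P1: E(K, 0xDE) = 0x7F; 0xDD ⊕ 0x7F = 0xA2.
P2: E(K, 0xDD) = 0x7C; 0x09 ⊕ 0x7C = 0x75.
P3: E(K, 0x09) = 0xA8; 0x19 ⊕ 0xA8 = 0xB1.
P4: E(K, 0x19) = 0xB8; 0xFA ⊕ 0xB8 = 0x42.

P0 = 0xBA, P1 = 0xA2, P2 = 0x75, P3 = 0xB1, P4 = 0x42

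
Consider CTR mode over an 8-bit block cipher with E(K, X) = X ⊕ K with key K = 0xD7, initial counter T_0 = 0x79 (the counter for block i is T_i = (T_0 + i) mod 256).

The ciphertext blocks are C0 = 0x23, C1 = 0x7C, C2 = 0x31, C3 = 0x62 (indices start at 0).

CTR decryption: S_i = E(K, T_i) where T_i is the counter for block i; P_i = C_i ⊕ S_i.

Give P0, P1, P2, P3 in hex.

P0: T = 0x79, S = E(K, T) = 0xAE; 0x23 ⊕ 0xAE = 0x8D.
P1: T = 0x7A, S = E(K, T) = 0xAD; 0x7C ⊕ 0xAD = 0xD1.
P2: T = 0x7B, S = E(K, T) = 0xAC; 0x31 ⊕ 0xAC = 0x9D.
P3: T = 0x7C, S = E(K, T) = 0xAB; 0x62 ⊕ 0xAB = 0xC9.

P0 = 0x8D, P1 = 0xD1, P2 = 0x9D, P3 = 0xC9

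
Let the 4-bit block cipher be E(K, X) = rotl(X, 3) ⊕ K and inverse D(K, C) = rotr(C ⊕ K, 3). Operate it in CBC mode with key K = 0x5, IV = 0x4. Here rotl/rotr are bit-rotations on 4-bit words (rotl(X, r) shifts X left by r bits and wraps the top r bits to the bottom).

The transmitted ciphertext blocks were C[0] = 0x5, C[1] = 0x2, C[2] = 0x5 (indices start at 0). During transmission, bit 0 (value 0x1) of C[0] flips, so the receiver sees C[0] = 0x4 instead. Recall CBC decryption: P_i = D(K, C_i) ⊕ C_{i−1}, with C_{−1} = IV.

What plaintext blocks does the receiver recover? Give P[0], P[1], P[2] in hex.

P[0] = 0x6, P[1] = 0xA, P[2] = 0x2

Only C[0] changed, to 0x4. In CBC, a change in C_i garbles P_i and flips the same bit in P_{i+1}. Decrypting the received ciphertext:
P[0]: D(K, 0x4) = 0x2; 0x2 ⊕ 0x4 = 0x6.
P[1]: D(K, 0x2) = 0xE; 0xE ⊕ 0x4 = 0xA.
P[2]: D(K, 0x5) = 0x0; 0x0 ⊕ 0x2 = 0x2.
Blocks that differ from the original plaintext: P[0], P[1].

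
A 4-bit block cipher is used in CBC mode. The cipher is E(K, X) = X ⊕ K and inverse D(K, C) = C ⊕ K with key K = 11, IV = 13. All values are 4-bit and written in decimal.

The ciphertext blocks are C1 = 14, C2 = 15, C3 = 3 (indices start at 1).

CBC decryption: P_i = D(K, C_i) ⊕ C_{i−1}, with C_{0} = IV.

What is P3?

P3: D(K, 3) = 8; 8 ⊕ 15 = 7.

P3 = 7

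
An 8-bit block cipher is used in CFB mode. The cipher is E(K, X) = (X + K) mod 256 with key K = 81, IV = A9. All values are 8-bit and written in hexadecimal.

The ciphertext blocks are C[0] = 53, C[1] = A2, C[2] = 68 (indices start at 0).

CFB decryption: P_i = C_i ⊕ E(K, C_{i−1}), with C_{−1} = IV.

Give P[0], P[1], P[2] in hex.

P[0]: E(K, A9) = 2A; 53 ⊕ 2A = 79.
P[1]: E(K, 53) = D4; A2 ⊕ D4 = 76.
P[2]: E(K, A2) = 23; 68 ⊕ 23 = 4B.

P[0] = 79, P[1] = 76, P[2] = 4B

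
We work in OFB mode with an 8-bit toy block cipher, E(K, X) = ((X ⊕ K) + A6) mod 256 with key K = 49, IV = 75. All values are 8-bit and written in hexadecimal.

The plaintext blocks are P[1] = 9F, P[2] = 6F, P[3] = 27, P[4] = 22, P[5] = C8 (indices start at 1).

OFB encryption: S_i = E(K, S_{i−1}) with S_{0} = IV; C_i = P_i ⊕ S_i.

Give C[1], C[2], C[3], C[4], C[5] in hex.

C[1] = 7D, C[2] = 3E, C[3] = 99, C[4] = BF, C[5] = B2

C[1]: S = E(K, 75) = E2; 9F ⊕ E2 = 7D.
C[2]: S = E(K, E2) = 51; 6F ⊕ 51 = 3E.
C[3]: S = E(K, 51) = BE; 27 ⊕ BE = 99.
C[4]: S = E(K, BE) = 9D; 22 ⊕ 9D = BF.
C[5]: S = E(K, 9D) = 7A; C8 ⊕ 7A = B2.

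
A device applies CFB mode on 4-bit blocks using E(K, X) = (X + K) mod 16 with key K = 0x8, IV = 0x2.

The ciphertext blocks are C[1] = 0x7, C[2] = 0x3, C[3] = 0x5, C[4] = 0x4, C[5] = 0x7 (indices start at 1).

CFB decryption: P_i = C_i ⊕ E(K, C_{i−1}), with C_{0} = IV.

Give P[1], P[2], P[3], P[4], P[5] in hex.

P[1]: E(K, 0x2) = 0xA; 0x7 ⊕ 0xA = 0xD.
P[2]: E(K, 0x7) = 0xF; 0x3 ⊕ 0xF = 0xC.
P[3]: E(K, 0x3) = 0xB; 0x5 ⊕ 0xB = 0xE.
P[4]: E(K, 0x5) = 0xD; 0x4 ⊕ 0xD = 0x9.
P[5]: E(K, 0x4) = 0xC; 0x7 ⊕ 0xC = 0xB.

P[1] = 0xD, P[2] = 0xC, P[3] = 0xE, P[4] = 0x9, P[5] = 0xB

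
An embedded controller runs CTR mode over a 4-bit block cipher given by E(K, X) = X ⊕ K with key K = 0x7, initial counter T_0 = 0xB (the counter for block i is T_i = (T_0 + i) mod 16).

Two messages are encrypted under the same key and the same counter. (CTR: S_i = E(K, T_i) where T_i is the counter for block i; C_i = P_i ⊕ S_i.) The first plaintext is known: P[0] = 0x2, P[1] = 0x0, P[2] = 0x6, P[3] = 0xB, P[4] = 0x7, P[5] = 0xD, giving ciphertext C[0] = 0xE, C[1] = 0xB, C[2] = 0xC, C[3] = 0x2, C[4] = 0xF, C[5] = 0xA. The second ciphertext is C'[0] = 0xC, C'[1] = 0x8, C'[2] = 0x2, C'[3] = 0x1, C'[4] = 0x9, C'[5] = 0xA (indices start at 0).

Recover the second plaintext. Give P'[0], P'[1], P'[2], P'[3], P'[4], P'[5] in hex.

In CTR with a reused counter, both messages share the same keystream S_i, so C_i ⊕ C'_i = P_i ⊕ P'_i and thus P'_i = P_i ⊕ C_i ⊕ C'_i.
P'[0]: 0x2 ⊕ 0xE ⊕ 0xC = 0x0.
P'[1]: 0x0 ⊕ 0xB ⊕ 0x8 = 0x3.
P'[2]: 0x6 ⊕ 0xC ⊕ 0x2 = 0x8.
P'[3]: 0xB ⊕ 0x2 ⊕ 0x1 = 0x8.
P'[4]: 0x7 ⊕ 0xF ⊕ 0x9 = 0x1.
P'[5]: 0xD ⊕ 0xA ⊕ 0xA = 0xD.

P'[0] = 0x0, P'[1] = 0x3, P'[2] = 0x8, P'[3] = 0x8, P'[4] = 0x1, P'[5] = 0xD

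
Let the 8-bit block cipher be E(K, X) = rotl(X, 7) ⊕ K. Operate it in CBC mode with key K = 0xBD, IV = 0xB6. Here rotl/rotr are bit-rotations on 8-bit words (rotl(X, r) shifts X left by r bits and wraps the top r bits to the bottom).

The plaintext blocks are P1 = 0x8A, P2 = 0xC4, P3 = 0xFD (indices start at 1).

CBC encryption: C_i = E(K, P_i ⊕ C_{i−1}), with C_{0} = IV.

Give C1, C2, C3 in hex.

C1 = 0xA3, C2 = 0x0E, C3 = 0x44

C1: P1 ⊕ 0xB6 = 0x3C; E(K, 0x3C) = 0xA3.
C2: P2 ⊕ 0xA3 = 0x67; E(K, 0x67) = 0x0E.
C3: P3 ⊕ 0x0E = 0xF3; E(K, 0xF3) = 0x44.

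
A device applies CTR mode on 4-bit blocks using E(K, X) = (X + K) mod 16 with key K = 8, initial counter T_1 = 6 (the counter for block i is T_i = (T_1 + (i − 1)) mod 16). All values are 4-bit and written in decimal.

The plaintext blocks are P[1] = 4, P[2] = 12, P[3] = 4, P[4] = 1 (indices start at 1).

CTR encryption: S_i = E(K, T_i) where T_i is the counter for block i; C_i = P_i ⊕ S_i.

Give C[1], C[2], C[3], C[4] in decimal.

C[1]: T = 6, S = E(K, T) = 14; 4 ⊕ 14 = 10.
C[2]: T = 7, S = E(K, T) = 15; 12 ⊕ 15 = 3.
C[3]: T = 8, S = E(K, T) = 0; 4 ⊕ 0 = 4.
C[4]: T = 9, S = E(K, T) = 1; 1 ⊕ 1 = 0.

C[1] = 10, C[2] = 3, C[3] = 4, C[4] = 0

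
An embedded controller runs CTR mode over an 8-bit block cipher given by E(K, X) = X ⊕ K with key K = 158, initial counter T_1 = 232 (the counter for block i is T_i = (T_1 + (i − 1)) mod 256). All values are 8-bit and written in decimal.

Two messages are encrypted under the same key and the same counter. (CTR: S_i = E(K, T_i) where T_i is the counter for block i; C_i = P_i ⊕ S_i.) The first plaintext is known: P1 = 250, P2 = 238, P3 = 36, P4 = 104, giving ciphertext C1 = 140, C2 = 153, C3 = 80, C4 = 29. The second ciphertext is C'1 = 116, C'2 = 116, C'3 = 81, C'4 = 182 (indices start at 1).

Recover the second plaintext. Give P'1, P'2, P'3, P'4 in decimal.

In CTR with a reused counter, both messages share the same keystream S_i, so C_i ⊕ C'_i = P_i ⊕ P'_i and thus P'_i = P_i ⊕ C_i ⊕ C'_i.
P'1: 250 ⊕ 140 ⊕ 116 = 2.
P'2: 238 ⊕ 153 ⊕ 116 = 3.
P'3: 36 ⊕ 80 ⊕ 81 = 37.
P'4: 104 ⊕ 29 ⊕ 182 = 195.

P'1 = 2, P'2 = 3, P'3 = 37, P'4 = 195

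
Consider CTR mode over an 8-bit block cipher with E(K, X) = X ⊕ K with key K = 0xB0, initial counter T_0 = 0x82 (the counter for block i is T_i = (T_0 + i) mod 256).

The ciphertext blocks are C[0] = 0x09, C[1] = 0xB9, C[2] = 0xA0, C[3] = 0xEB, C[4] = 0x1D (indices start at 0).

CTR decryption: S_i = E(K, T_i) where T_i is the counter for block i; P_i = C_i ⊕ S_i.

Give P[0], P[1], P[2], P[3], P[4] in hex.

P[0]: T = 0x82, S = E(K, T) = 0x32; 0x09 ⊕ 0x32 = 0x3B.
P[1]: T = 0x83, S = E(K, T) = 0x33; 0xB9 ⊕ 0x33 = 0x8A.
P[2]: T = 0x84, S = E(K, T) = 0x34; 0xA0 ⊕ 0x34 = 0x94.
P[3]: T = 0x85, S = E(K, T) = 0x35; 0xEB ⊕ 0x35 = 0xDE.
P[4]: T = 0x86, S = E(K, T) = 0x36; 0x1D ⊕ 0x36 = 0x2B.

P[0] = 0x3B, P[1] = 0x8A, P[2] = 0x94, P[3] = 0xDE, P[4] = 0x2B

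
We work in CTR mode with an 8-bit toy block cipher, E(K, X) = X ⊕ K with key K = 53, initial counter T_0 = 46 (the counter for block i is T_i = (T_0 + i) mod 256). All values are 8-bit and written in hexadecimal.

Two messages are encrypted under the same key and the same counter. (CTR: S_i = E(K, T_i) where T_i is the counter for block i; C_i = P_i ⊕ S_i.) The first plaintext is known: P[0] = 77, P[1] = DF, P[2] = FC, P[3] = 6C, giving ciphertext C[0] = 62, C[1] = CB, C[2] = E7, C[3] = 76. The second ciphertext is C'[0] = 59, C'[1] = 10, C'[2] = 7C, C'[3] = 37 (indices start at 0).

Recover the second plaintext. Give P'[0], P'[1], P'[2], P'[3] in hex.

In CTR with a reused counter, both messages share the same keystream S_i, so C_i ⊕ C'_i = P_i ⊕ P'_i and thus P'_i = P_i ⊕ C_i ⊕ C'_i.
P'[0]: 77 ⊕ 62 ⊕ 59 = 4C.
P'[1]: DF ⊕ CB ⊕ 10 = 04.
P'[2]: FC ⊕ E7 ⊕ 7C = 67.
P'[3]: 6C ⊕ 76 ⊕ 37 = 2D.

P'[0] = 4C, P'[1] = 04, P'[2] = 67, P'[3] = 2D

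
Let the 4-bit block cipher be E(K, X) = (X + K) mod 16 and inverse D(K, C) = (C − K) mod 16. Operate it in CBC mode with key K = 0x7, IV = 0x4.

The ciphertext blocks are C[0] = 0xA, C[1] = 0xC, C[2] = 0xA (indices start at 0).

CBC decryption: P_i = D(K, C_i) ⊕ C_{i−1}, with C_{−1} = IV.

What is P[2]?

P[2] = 0xF

P[2]: D(K, 0xA) = 0x3; 0x3 ⊕ 0xC = 0xF.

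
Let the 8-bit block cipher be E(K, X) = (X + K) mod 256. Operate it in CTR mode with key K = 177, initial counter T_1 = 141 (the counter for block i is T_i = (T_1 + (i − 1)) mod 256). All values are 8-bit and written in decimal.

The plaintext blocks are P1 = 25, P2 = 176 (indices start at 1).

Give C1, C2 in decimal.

CTR encryption: S_i = E(K, T_i) where T_i is the counter for block i; C_i = P_i ⊕ S_i.
C1: T = 141, S = E(K, T) = 62; 25 ⊕ 62 = 39.
C2: T = 142, S = E(K, T) = 63; 176 ⊕ 63 = 143.

C1 = 39, C2 = 143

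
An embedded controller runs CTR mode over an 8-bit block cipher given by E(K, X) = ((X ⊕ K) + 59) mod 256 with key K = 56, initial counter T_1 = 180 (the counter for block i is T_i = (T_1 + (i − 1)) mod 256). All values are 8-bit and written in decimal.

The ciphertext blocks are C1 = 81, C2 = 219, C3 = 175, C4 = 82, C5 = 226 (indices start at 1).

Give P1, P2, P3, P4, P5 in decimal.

CTR decryption: S_i = E(K, T_i) where T_i is the counter for block i; P_i = C_i ⊕ S_i.
P1: T = 180, S = E(K, T) = 199; 81 ⊕ 199 = 150.
P2: T = 181, S = E(K, T) = 200; 219 ⊕ 200 = 19.
P3: T = 182, S = E(K, T) = 201; 175 ⊕ 201 = 102.
P4: T = 183, S = E(K, T) = 202; 82 ⊕ 202 = 152.
P5: T = 184, S = E(K, T) = 187; 226 ⊕ 187 = 89.

P1 = 150, P2 = 19, P3 = 102, P4 = 152, P5 = 89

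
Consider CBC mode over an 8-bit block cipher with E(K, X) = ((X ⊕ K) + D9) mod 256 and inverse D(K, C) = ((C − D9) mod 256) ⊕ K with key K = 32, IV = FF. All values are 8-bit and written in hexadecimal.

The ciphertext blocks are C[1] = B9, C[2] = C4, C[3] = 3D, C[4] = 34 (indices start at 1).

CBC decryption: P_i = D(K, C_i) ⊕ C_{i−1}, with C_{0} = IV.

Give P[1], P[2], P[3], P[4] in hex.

P[1] = 2D, P[2] = 60, P[3] = 92, P[4] = 54

P[1]: D(K, B9) = D2; D2 ⊕ FF = 2D.
P[2]: D(K, C4) = D9; D9 ⊕ B9 = 60.
P[3]: D(K, 3D) = 56; 56 ⊕ C4 = 92.
P[4]: D(K, 34) = 69; 69 ⊕ 3D = 54.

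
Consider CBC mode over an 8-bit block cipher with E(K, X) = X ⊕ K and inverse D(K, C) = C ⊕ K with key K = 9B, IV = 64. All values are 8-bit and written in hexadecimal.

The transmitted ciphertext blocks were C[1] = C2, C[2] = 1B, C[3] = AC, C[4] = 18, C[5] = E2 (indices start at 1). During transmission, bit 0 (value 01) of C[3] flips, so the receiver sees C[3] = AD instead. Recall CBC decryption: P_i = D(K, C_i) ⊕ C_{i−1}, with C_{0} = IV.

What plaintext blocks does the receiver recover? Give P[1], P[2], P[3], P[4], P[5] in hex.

P[1] = 3D, P[2] = 42, P[3] = 2D, P[4] = 2E, P[5] = 61

Only C[3] changed, to AD. In CBC, a change in C_i garbles P_i and flips the same bit in P_{i+1}. Decrypting the received ciphertext:
P[1]: D(K, C2) = 59; 59 ⊕ 64 = 3D.
P[2]: D(K, 1B) = 80; 80 ⊕ C2 = 42.
P[3]: D(K, AD) = 36; 36 ⊕ 1B = 2D.
P[4]: D(K, 18) = 83; 83 ⊕ AD = 2E.
P[5]: D(K, E2) = 79; 79 ⊕ 18 = 61.
Blocks that differ from the original plaintext: P[3], P[4].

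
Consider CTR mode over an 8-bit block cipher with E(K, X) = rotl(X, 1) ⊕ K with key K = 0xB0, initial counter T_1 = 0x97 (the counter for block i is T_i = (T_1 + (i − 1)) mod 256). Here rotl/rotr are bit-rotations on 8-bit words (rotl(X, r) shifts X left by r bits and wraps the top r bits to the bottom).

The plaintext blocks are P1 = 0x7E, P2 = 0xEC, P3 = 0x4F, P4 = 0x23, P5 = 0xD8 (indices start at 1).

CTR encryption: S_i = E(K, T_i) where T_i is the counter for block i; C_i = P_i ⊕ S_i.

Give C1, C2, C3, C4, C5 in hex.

C1: T = 0x97, S = E(K, T) = 0x9F; 0x7E ⊕ 0x9F = 0xE1.
C2: T = 0x98, S = E(K, T) = 0x81; 0xEC ⊕ 0x81 = 0x6D.
C3: T = 0x99, S = E(K, T) = 0x83; 0x4F ⊕ 0x83 = 0xCC.
C4: T = 0x9A, S = E(K, T) = 0x85; 0x23 ⊕ 0x85 = 0xA6.
C5: T = 0x9B, S = E(K, T) = 0x87; 0xD8 ⊕ 0x87 = 0x5F.

C1 = 0xE1, C2 = 0x6D, C3 = 0xCC, C4 = 0xA6, C5 = 0x5F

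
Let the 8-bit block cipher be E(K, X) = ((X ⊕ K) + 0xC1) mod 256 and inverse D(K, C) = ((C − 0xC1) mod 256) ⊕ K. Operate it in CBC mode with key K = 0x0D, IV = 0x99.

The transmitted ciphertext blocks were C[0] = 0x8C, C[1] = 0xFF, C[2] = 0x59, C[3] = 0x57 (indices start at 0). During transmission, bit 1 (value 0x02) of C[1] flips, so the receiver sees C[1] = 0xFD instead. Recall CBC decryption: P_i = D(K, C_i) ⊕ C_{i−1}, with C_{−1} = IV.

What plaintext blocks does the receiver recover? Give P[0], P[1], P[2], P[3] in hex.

P[0] = 0x5F, P[1] = 0xBD, P[2] = 0x68, P[3] = 0xC2

Only C[1] changed, to 0xFD. In CBC, a change in C_i garbles P_i and flips the same bit in P_{i+1}. Decrypting the received ciphertext:
P[0]: D(K, 0x8C) = 0xC6; 0xC6 ⊕ 0x99 = 0x5F.
P[1]: D(K, 0xFD) = 0x31; 0x31 ⊕ 0x8C = 0xBD.
P[2]: D(K, 0x59) = 0x95; 0x95 ⊕ 0xFD = 0x68.
P[3]: D(K, 0x57) = 0x9B; 0x9B ⊕ 0x59 = 0xC2.
Blocks that differ from the original plaintext: P[1], P[2].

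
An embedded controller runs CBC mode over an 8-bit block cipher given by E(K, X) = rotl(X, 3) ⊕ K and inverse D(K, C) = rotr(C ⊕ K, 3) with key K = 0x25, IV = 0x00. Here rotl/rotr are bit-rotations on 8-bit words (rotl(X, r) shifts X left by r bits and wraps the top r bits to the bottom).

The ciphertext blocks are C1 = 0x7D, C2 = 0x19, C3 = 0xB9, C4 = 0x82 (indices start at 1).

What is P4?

CBC decryption: P_i = D(K, C_i) ⊕ C_{i−1}, with C_{0} = IV.
P4: D(K, 0x82) = 0xF4; 0xF4 ⊕ 0xB9 = 0x4D.

P4 = 0x4D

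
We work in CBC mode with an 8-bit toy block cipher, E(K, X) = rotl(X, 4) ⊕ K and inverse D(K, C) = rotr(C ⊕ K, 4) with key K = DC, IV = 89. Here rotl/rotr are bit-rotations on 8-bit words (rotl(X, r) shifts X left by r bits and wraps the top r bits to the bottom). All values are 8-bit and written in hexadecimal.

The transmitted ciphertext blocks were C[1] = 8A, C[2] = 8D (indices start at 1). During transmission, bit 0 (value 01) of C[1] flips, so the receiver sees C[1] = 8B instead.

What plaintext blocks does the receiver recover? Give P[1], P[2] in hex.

P[1] = FC, P[2] = 9E

CBC decryption: P_i = D(K, C_i) ⊕ C_{i−1}, with C_{0} = IV.
Only C[1] changed, to 8B. In CBC, a change in C_i garbles P_i and flips the same bit in P_{i+1}. Decrypting the received ciphertext:
P[1]: D(K, 8B) = 75; 75 ⊕ 89 = FC.
P[2]: D(K, 8D) = 15; 15 ⊕ 8B = 9E.
Blocks that differ from the original plaintext: P[1], P[2].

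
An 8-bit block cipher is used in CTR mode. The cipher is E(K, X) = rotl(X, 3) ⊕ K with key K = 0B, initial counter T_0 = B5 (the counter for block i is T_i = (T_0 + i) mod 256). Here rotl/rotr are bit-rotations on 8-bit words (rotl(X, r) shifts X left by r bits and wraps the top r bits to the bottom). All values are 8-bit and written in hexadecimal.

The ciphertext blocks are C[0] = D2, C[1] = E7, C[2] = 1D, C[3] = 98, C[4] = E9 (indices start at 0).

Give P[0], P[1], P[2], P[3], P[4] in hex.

CTR decryption: S_i = E(K, T_i) where T_i is the counter for block i; P_i = C_i ⊕ S_i.
P[0]: T = B5, S = E(K, T) = A6; D2 ⊕ A6 = 74.
P[1]: T = B6, S = E(K, T) = BE; E7 ⊕ BE = 59.
P[2]: T = B7, S = E(K, T) = B6; 1D ⊕ B6 = AB.
P[3]: T = B8, S = E(K, T) = CE; 98 ⊕ CE = 56.
P[4]: T = B9, S = E(K, T) = C6; E9 ⊕ C6 = 2F.

P[0] = 74, P[1] = 59, P[2] = AB, P[3] = 56, P[4] = 2F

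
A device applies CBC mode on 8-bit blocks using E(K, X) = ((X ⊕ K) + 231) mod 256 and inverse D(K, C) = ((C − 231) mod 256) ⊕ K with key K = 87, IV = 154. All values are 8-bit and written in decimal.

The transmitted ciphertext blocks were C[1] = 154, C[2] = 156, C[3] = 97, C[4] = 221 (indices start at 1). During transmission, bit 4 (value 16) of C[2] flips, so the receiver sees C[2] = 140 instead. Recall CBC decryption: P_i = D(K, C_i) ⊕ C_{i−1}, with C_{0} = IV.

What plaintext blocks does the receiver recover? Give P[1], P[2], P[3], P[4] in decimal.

P[1] = 126, P[2] = 104, P[3] = 161, P[4] = 192

Only C[2] changed, to 140. In CBC, a change in C_i garbles P_i and flips the same bit in P_{i+1}. Decrypting the received ciphertext:
P[1]: D(K, 154) = 228; 228 ⊕ 154 = 126.
P[2]: D(K, 140) = 242; 242 ⊕ 154 = 104.
P[3]: D(K, 97) = 45; 45 ⊕ 140 = 161.
P[4]: D(K, 221) = 161; 161 ⊕ 97 = 192.
Blocks that differ from the original plaintext: P[2], P[3].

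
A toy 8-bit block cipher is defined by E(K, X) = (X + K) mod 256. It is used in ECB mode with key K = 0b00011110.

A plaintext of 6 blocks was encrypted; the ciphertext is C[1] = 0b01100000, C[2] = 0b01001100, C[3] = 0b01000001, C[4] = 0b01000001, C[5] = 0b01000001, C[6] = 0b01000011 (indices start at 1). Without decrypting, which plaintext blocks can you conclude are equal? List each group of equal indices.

P[3] = P[4] = P[5]

ECB encrypts each block independently with the same key, so equal ciphertext blocks imply equal plaintext blocks.
C[3] = C[4] = C[5] = 0b01000001, so P[3] = P[4] = P[5].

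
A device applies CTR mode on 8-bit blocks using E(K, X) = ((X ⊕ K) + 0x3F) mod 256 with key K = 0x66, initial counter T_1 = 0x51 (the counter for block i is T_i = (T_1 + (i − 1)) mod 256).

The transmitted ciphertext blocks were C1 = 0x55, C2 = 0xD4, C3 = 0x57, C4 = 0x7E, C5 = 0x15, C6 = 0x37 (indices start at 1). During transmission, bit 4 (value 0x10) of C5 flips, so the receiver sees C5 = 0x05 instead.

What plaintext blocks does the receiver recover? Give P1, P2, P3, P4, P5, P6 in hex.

P1 = 0x23, P2 = 0xA7, P3 = 0x23, P4 = 0x0F, P5 = 0x77, P6 = 0x58

CTR decryption: S_i = E(K, T_i) where T_i is the counter for block i; P_i = C_i ⊕ S_i.
Only C5 changed, to 0x05. In CTR, a change in C_i flips the same bit in P_i only; the keystream is unaffected. Decrypting the received ciphertext:
P1: T = 0x51, S = E(K, T) = 0x76; 0x55 ⊕ 0x76 = 0x23.
P2: T = 0x52, S = E(K, T) = 0x73; 0xD4 ⊕ 0x73 = 0xA7.
P3: T = 0x53, S = E(K, T) = 0x74; 0x57 ⊕ 0x74 = 0x23.
P4: T = 0x54, S = E(K, T) = 0x71; 0x7E ⊕ 0x71 = 0x0F.
P5: T = 0x55, S = E(K, T) = 0x72; 0x05 ⊕ 0x72 = 0x77.
P6: T = 0x56, S = E(K, T) = 0x6F; 0x37 ⊕ 0x6F = 0x58.
Blocks that differ from the original plaintext: P5.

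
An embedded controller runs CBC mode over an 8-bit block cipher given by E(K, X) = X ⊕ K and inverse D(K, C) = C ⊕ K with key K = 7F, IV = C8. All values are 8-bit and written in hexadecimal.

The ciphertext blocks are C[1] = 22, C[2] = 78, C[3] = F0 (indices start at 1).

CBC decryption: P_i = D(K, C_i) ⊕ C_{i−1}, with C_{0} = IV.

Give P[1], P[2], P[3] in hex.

P[1] = 95, P[2] = 25, P[3] = F7

P[1]: D(K, 22) = 5D; 5D ⊕ C8 = 95.
P[2]: D(K, 78) = 07; 07 ⊕ 22 = 25.
P[3]: D(K, F0) = 8F; 8F ⊕ 78 = F7.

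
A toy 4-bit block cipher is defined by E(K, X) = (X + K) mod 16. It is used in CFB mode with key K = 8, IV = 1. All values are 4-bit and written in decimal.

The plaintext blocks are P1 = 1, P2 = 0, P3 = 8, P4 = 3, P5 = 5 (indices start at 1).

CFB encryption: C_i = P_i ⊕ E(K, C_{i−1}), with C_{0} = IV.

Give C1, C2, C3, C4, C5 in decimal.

C1 = 8, C2 = 0, C3 = 0, C4 = 11, C5 = 6

C1: E(K, 1) = 9; 1 ⊕ 9 = 8.
C2: E(K, 8) = 0; 0 ⊕ 0 = 0.
C3: E(K, 0) = 8; 8 ⊕ 8 = 0.
C4: E(K, 0) = 8; 3 ⊕ 8 = 11.
C5: E(K, 11) = 3; 5 ⊕ 3 = 6.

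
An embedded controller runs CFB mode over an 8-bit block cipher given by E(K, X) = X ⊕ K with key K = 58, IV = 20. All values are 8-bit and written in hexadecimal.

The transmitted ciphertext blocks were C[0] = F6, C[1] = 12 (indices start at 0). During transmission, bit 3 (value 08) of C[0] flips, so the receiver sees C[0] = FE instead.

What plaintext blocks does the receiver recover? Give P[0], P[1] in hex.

CFB decryption: P_i = C_i ⊕ E(K, C_{i−1}), with C_{−1} = IV.
Only C[0] changed, to FE. In CFB, a change in C_i flips the same bit in P_i and garbles P_{i+1}. Decrypting the received ciphertext:
P[0]: E(K, 20) = 78; FE ⊕ 78 = 86.
P[1]: E(K, FE) = A6; 12 ⊕ A6 = B4.
Blocks that differ from the original plaintext: P[0], P[1].

P[0] = 86, P[1] = B4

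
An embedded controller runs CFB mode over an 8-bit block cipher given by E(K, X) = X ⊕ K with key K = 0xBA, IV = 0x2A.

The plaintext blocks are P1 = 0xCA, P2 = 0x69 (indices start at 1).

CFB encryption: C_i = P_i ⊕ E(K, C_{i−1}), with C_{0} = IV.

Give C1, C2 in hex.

C1: E(K, 0x2A) = 0x90; 0xCA ⊕ 0x90 = 0x5A.
C2: E(K, 0x5A) = 0xE0; 0x69 ⊕ 0xE0 = 0x89.

C1 = 0x5A, C2 = 0x89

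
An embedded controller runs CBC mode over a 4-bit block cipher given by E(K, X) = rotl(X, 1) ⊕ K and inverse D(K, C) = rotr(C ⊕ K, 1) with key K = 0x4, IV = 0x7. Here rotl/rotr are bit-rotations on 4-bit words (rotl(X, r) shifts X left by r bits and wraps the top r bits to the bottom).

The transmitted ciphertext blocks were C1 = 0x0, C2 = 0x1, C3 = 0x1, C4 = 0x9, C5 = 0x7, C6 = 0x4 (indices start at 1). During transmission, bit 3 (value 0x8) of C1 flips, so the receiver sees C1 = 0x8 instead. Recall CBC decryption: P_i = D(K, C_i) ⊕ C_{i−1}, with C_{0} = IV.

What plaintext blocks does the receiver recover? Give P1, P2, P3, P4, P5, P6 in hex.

P1 = 0x1, P2 = 0x2, P3 = 0xB, P4 = 0xF, P5 = 0x0, P6 = 0x7

Only C1 changed, to 0x8. In CBC, a change in C_i garbles P_i and flips the same bit in P_{i+1}. Decrypting the received ciphertext:
P1: D(K, 0x8) = 0x6; 0x6 ⊕ 0x7 = 0x1.
P2: D(K, 0x1) = 0xA; 0xA ⊕ 0x8 = 0x2.
P3: D(K, 0x1) = 0xA; 0xA ⊕ 0x1 = 0xB.
P4: D(K, 0x9) = 0xE; 0xE ⊕ 0x1 = 0xF.
P5: D(K, 0x7) = 0x9; 0x9 ⊕ 0x9 = 0x0.
P6: D(K, 0x4) = 0x0; 0x0 ⊕ 0x7 = 0x7.
Blocks that differ from the original plaintext: P1, P2.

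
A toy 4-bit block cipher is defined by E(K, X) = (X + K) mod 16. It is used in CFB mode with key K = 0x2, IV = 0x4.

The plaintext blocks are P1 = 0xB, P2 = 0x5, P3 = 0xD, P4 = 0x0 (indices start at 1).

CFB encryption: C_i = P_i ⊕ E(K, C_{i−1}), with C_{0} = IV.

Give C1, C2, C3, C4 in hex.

C1 = 0xD, C2 = 0xA, C3 = 0x1, C4 = 0x3

C1: E(K, 0x4) = 0x6; 0xB ⊕ 0x6 = 0xD.
C2: E(K, 0xD) = 0xF; 0x5 ⊕ 0xF = 0xA.
C3: E(K, 0xA) = 0xC; 0xD ⊕ 0xC = 0x1.
C4: E(K, 0x1) = 0x3; 0x0 ⊕ 0x3 = 0x3.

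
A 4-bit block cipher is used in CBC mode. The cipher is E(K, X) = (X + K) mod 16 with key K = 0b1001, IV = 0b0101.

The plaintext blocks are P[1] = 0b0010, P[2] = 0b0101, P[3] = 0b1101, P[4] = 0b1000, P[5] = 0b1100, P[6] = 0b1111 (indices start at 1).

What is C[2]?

CBC encryption: C_i = E(K, P_i ⊕ C_{i−1}), with C_{0} = IV.
C[1]: P[1] ⊕ 0b0101 = 0b0111; E(K, 0b0111) = 0b0000.
C[2]: P[2] ⊕ 0b0000 = 0b0101; E(K, 0b0101) = 0b1110.

C[2] = 0b1110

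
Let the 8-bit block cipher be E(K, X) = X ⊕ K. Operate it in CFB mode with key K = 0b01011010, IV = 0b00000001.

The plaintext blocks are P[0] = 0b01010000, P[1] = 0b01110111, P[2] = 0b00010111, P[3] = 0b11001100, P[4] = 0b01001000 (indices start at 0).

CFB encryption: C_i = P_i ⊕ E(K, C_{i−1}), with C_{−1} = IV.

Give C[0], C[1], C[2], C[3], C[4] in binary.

C[0]: E(K, 0b00000001) = 0b01011011; 0b01010000 ⊕ 0b01011011 = 0b00001011.
C[1]: E(K, 0b00001011) = 0b01010001; 0b01110111 ⊕ 0b01010001 = 0b00100110.
C[2]: E(K, 0b00100110) = 0b01111100; 0b00010111 ⊕ 0b01111100 = 0b01101011.
C[3]: E(K, 0b01101011) = 0b00110001; 0b11001100 ⊕ 0b00110001 = 0b11111101.
C[4]: E(K, 0b11111101) = 0b10100111; 0b01001000 ⊕ 0b10100111 = 0b11101111.

C[0] = 0b00001011, C[1] = 0b00100110, C[2] = 0b01101011, C[3] = 0b11111101, C[4] = 0b11101111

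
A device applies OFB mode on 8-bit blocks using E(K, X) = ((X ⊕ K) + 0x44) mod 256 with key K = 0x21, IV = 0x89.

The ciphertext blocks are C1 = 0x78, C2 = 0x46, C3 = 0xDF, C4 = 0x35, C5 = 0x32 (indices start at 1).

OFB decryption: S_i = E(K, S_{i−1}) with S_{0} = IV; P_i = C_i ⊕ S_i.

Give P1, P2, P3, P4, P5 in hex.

P1 = 0x94, P2 = 0x57, P3 = 0xAB, P4 = 0xAC, P5 = 0xCE

P1: S = E(K, 0x89) = 0xEC; 0x78 ⊕ 0xEC = 0x94.
P2: S = E(K, 0xEC) = 0x11; 0x46 ⊕ 0x11 = 0x57.
P3: S = E(K, 0x11) = 0x74; 0xDF ⊕ 0x74 = 0xAB.
P4: S = E(K, 0x74) = 0x99; 0x35 ⊕ 0x99 = 0xAC.
P5: S = E(K, 0x99) = 0xFC; 0x32 ⊕ 0xFC = 0xCE.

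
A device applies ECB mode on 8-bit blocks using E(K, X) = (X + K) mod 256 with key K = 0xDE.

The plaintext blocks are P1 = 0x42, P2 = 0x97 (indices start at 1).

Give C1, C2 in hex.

ECB encryption: C_i = E(K, P_i).
C1: E(K, 0x42) = 0x20.
C2: E(K, 0x97) = 0x75.

C1 = 0x20, C2 = 0x75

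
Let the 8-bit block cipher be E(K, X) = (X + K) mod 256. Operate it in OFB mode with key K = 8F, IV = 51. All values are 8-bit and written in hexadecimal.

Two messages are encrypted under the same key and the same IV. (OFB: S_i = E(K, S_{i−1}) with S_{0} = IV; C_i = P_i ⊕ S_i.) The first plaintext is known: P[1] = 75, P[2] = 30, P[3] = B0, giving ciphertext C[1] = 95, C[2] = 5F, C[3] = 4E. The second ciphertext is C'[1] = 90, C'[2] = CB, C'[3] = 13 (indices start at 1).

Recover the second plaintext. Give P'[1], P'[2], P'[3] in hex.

In OFB with a reused IV, both messages share the same keystream S_i, so C_i ⊕ C'_i = P_i ⊕ P'_i and thus P'_i = P_i ⊕ C_i ⊕ C'_i.
P'[1]: 75 ⊕ 95 ⊕ 90 = 70.
P'[2]: 30 ⊕ 5F ⊕ CB = A4.
P'[3]: B0 ⊕ 4E ⊕ 13 = ED.

P'[1] = 70, P'[2] = A4, P'[3] = ED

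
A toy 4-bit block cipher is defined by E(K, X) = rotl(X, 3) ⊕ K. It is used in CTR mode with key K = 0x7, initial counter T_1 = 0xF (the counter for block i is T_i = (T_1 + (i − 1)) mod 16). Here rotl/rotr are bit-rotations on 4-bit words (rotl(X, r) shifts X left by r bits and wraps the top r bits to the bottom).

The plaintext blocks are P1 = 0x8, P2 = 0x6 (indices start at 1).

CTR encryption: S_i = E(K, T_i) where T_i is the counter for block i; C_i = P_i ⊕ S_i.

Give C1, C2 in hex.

C1: T = 0xF, S = E(K, T) = 0x8; 0x8 ⊕ 0x8 = 0x0.
C2: T = 0x0, S = E(K, T) = 0x7; 0x6 ⊕ 0x7 = 0x1.

C1 = 0x0, C2 = 0x1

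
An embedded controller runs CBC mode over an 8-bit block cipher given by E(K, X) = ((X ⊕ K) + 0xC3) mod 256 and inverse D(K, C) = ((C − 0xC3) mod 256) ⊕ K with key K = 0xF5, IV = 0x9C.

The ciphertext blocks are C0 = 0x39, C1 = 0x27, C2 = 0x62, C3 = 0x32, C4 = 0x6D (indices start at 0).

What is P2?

CBC decryption: P_i = D(K, C_i) ⊕ C_{i−1}, with C_{−1} = IV.
P2: D(K, 0x62) = 0x6A; 0x6A ⊕ 0x27 = 0x4D.

P2 = 0x4D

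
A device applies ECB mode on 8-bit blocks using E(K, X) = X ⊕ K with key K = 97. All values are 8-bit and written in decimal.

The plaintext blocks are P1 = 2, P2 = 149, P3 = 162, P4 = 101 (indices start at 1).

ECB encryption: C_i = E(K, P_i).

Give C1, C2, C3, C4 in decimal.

C1: E(K, 2) = 99.
C2: E(K, 149) = 244.
C3: E(K, 162) = 195.
C4: E(K, 101) = 4.

C1 = 99, C2 = 244, C3 = 195, C4 = 4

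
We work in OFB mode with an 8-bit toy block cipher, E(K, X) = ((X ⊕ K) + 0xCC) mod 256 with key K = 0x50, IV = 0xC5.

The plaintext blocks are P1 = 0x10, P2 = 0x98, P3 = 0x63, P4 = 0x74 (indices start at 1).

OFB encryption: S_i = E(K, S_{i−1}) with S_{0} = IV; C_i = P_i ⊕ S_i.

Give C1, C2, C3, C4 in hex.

C1 = 0x71, C2 = 0x65, C3 = 0x1A, C4 = 0x81

C1: S = E(K, 0xC5) = 0x61; 0x10 ⊕ 0x61 = 0x71.
C2: S = E(K, 0x61) = 0xFD; 0x98 ⊕ 0xFD = 0x65.
C3: S = E(K, 0xFD) = 0x79; 0x63 ⊕ 0x79 = 0x1A.
C4: S = E(K, 0x79) = 0xF5; 0x74 ⊕ 0xF5 = 0x81.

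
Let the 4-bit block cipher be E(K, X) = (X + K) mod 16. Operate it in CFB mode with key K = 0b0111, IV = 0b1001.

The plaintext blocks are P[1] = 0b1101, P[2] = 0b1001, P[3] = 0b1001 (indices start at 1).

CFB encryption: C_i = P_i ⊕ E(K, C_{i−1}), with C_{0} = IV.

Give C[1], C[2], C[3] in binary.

C[1] = 0b1101, C[2] = 0b1101, C[3] = 0b1101

C[1]: E(K, 0b1001) = 0b0000; 0b1101 ⊕ 0b0000 = 0b1101.
C[2]: E(K, 0b1101) = 0b0100; 0b1001 ⊕ 0b0100 = 0b1101.
C[3]: E(K, 0b1101) = 0b0100; 0b1001 ⊕ 0b0100 = 0b1101.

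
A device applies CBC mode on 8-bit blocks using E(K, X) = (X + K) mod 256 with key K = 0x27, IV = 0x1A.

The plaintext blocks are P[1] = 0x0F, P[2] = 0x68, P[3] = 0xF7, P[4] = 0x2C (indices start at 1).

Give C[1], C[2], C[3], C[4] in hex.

CBC encryption: C_i = E(K, P_i ⊕ C_{i−1}), with C_{0} = IV.
C[1]: P[1] ⊕ 0x1A = 0x15; E(K, 0x15) = 0x3C.
C[2]: P[2] ⊕ 0x3C = 0x54; E(K, 0x54) = 0x7B.
C[3]: P[3] ⊕ 0x7B = 0x8C; E(K, 0x8C) = 0xB3.
C[4]: P[4] ⊕ 0xB3 = 0x9F; E(K, 0x9F) = 0xC6.

C[1] = 0x3C, C[2] = 0x7B, C[3] = 0xB3, C[4] = 0xC6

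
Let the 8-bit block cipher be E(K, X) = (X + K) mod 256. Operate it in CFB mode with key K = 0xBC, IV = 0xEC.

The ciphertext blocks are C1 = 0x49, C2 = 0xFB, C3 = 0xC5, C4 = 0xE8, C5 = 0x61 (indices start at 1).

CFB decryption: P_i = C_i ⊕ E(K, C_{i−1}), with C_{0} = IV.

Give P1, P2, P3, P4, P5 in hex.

P1 = 0xE1, P2 = 0xFE, P3 = 0x72, P4 = 0x69, P5 = 0xC5

P1: E(K, 0xEC) = 0xA8; 0x49 ⊕ 0xA8 = 0xE1.
P2: E(K, 0x49) = 0x05; 0xFB ⊕ 0x05 = 0xFE.
P3: E(K, 0xFB) = 0xB7; 0xC5 ⊕ 0xB7 = 0x72.
P4: E(K, 0xC5) = 0x81; 0xE8 ⊕ 0x81 = 0x69.
P5: E(K, 0xE8) = 0xA4; 0x61 ⊕ 0xA4 = 0xC5.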